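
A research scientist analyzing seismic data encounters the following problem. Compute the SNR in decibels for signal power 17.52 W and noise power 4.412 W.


SNR in decibels:
SNR = 10 * log10(Ps / Pn)
    = 10 * log10(17.52 / 4.412)
    = 10 * log10(3.971)
    = 10 * 0.5989
    = 5.99 dB

5.99 dB


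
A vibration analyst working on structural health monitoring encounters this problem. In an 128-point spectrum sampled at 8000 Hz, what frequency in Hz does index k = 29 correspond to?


Frequency of DFT bin k:
f_k = k * fs / N
    = 29 * 8000 / 128
    = 232000 / 128
    = 1812.5 Hz

1812.5 Hz


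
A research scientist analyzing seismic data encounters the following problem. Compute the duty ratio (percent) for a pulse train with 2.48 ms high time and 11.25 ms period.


Duty cycle as a percentage:
DC = (t_on / T) * 100
   = (2.48 / 11.25) * 100
   = 0.220444 * 100
   = 22.04 %

22.04 %


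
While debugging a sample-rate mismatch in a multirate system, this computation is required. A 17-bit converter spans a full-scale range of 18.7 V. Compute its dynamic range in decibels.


Dynamic range from full-scale to LSB:
V_min = V_max / 2^bits = 18.7 / 2^17
DR = 20 * log10(V_max / V_min)
   = 20 * log10(2^17)
   = 20 * 17 * log10(2)
   = 102.35 dB

102.35 dB


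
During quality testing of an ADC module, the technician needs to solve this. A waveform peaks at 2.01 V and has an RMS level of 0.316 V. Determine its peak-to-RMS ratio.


Crest factor is the ratio of peak to RMS:
CF = V_peak / V_rms
   = 2.01 / 0.316
   = 6.3608

6.3608


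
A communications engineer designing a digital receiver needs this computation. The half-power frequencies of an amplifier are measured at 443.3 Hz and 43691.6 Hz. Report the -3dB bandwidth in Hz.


Bandwidth is the difference of -3dB frequencies:
BW = f_high - f_low
   = 43691.6 - 443.3
   = 43248.3 Hz

43248.3 Hz


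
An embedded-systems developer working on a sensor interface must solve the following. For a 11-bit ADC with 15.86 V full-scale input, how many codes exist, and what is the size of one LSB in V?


Step 1 — number of quantization levels:
L = 2^N = 2^11 = 2048

Step 2 — LSB step size:
delta = Vfs / L
      = 15.86 / 2048
      = 0.00774414 V

Levels = 2048; step size = 0.00774414 V


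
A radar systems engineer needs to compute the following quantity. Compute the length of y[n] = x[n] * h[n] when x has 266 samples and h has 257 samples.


Linear convolution output length:
L = N + M - 1
  = 266 + 257 - 1
  = 522 samples

522


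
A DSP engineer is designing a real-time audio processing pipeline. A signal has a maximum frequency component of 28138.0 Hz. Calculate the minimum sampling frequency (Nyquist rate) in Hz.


The Nyquist rate is twice the maximum frequency component.
fs_min = 2 * fmax
      = 2 * 28138.0
      = 56276.0 Hz

56276.0


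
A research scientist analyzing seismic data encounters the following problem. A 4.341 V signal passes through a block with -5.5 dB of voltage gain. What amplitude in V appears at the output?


Output voltage from dB gain:
V_out = V_in * 10^(gain_dB / 20)
      = 4.341 * 10^(-5.5 / 20)
      = 4.341 * 0.530884
      = 2.3046 V

2.3046 V


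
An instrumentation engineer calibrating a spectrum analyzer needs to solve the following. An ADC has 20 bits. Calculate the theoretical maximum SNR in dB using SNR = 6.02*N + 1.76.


Theoretical SNR for a full-scale sinusoid:
SNR = 6.02 * N + 1.76
    = 6.02 * 20 + 1.76
    = 120.4 + 1.76
    = 122.16 dB

122.16 dB


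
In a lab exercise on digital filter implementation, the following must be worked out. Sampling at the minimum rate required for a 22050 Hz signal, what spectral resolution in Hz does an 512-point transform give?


Step 1 — Nyquist sampling rate:
fs = 2 * fmax = 2 * 22050 = 44100 Hz

Step 2 — DFT bin spacing:
df = fs / N = 44100 / 512 = 86.1328 Hz

86.1328 Hz


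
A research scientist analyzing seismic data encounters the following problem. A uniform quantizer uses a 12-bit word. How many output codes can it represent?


Number of quantization levels = 2^N
= 2^12
= 4096

4096


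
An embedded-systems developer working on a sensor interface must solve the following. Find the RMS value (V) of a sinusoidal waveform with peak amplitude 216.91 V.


RMS voltage for a sinusoidal waveform:
V_rms = V_peak / sqrt(2)
      = 216.91 / 1.414214
      = 153.379 V

153.379 V


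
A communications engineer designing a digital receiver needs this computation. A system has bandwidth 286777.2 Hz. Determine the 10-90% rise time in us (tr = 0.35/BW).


Rise time from bandwidth relationship:
tr = 0.35 / BW
   = 0.35 / 286777.2
   = 1.220459646e-06 s
   = 1.2205 us

1.2205 us


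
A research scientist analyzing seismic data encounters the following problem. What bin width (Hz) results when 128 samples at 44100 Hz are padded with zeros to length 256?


Frequency resolution after zero-padding:
N_padded = 128 * 2 = 256
df = fs / N_padded
   = 44100 / 256
   = 172.2656 Hz

172.2656 Hz


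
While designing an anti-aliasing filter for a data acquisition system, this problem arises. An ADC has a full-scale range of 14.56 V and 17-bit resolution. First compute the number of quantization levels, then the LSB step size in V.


Step 1 — number of quantization levels:
L = 2^N = 2^17 = 131072

Step 2 — LSB step size:
delta = Vfs / L
      = 14.56 / 131072
      = 0.00011108 V

Levels = 131072; step size = 0.00011108 V


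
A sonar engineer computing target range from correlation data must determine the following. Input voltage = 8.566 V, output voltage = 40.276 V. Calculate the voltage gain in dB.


Voltage gain in dB:
G = 20 * log10(Vout / Vin)
  = 20 * log10(40.276 / 8.566)
  = 20 * log10(4.701845)
  = 20 * 0.672268
  = 13.45 dB

13.45 dB


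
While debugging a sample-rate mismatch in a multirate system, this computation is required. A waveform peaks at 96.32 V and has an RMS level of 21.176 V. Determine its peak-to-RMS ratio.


Crest factor is the ratio of peak to RMS:
CF = V_peak / V_rms
   = 96.32 / 21.176
   = 4.5485

4.5485


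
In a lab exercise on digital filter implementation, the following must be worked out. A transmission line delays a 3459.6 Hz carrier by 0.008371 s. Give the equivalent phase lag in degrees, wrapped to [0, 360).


Phase shift from frequency and time delay:
phi = 360 * f * t_delay
    = 360 * 3459.6 * 0.008371
    = 10425.71 degrees
    mod 360 = 345.71 degrees

345.71 degrees


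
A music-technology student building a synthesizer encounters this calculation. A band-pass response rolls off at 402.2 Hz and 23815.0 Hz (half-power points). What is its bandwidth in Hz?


Bandwidth is the difference of -3dB frequencies:
BW = f_high - f_low
   = 23815.0 - 402.2
   = 23412.8 Hz

23412.8 Hz


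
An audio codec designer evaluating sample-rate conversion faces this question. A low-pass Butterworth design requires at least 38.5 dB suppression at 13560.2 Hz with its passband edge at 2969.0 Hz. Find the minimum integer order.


Butterworth filter order formula:
n = log10(10^(A/10) - 1) / (2 * log10(f_stop/f_pass))
10^(38.5/10) - 1 = 7078.4578
f_stop/f_pass = 13560.2 / 2969.0 = 4.5673
n = 2.9181 -> ceil = 3

3


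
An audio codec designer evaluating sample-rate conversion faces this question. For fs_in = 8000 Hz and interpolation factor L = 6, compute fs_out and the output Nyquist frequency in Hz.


Step 1 — output sample rate after interpolation by L:
fs_out = L * fs_in = 6 * 8000 = 48000 Hz

Step 2 — Nyquist frequency of the output stream:
f_Nyq = fs_out / 2 = 48000 / 2 = 24000.0 Hz

fs_out = 48000 Hz; f_Nyquist = 24000.0 Hz


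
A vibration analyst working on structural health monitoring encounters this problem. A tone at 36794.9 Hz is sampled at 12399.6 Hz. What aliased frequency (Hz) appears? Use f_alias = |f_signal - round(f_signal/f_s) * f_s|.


Compute the nearest integer multiple of fs to the signal:
n = round(36794.9 / 12399.6) = 3
f_alias = |36794.9 - 3 * 12399.6|
        = |36794.9 - 37198.8|
        = 403.9 Hz

403.9


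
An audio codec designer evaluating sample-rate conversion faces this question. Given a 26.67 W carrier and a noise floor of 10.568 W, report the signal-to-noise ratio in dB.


SNR in decibels:
SNR = 10 * log10(Ps / Pn)
    = 10 * log10(26.67 / 10.568)
    = 10 * log10(2.5237)
    = 10 * 0.402
    = 4.02 dB

4.02 dB


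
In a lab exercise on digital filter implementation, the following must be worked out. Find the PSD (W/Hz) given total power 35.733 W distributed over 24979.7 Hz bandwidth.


Power spectral density:
PSD = P / BW
    = 35.733 / 24979.7
    = 0.00143048 W/Hz

0.00143048 W/Hz


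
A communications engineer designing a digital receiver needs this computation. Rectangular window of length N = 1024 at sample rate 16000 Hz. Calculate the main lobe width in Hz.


Main lobe width for a rectangular window:
Width = 2 * fs / N
      = 2 * 16000 / 1024
      = 32000 / 1024
      = 31.25 Hz

31.25 Hz


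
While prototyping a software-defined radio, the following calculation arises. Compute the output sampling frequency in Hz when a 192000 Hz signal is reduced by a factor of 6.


Decimation reduces the sample rate:
fs_out = fs_in / M
       = 192000 / 6
       = 32000.0 Hz

32000.0 Hz


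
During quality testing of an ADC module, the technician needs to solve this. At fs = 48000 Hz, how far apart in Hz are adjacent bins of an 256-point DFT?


DFT frequency resolution:
df = fs / N
   = 48000 / 256
   = 187.5 Hz

187.5 Hz


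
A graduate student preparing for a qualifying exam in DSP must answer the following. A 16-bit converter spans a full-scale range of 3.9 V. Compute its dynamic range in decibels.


Dynamic range from full-scale to LSB:
V_min = V_max / 2^bits = 3.9 / 2^16
DR = 20 * log10(V_max / V_min)
   = 20 * log10(2^16)
   = 20 * 16 * log10(2)
   = 96.33 dB

96.33 dB


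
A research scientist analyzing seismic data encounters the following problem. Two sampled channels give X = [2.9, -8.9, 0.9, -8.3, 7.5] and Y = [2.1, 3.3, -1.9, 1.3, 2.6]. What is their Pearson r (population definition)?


Pearson correlation coefficient (population):
r = cov(X,Y) / (std(X) * std(Y))
Mean X = -1.18, Mean Y = 1.48
Cov(X,Y) = -1.5096
Std(X) = 6.428188, Std(Y) = 1.811519
r = -0.1296

-0.1296


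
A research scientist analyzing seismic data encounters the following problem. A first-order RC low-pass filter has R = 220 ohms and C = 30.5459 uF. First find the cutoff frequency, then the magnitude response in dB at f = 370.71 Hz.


Step 1 — cutoff frequency:
fc = 1 / (2*pi*R*C)
C = 30.5459 uF = 3.05459e-05 F
fc = 1 / (2*pi*220*3.05459e-05)
   = 23.6834 Hz

Step 2 — magnitude at f = 370.71 Hz:
|H(f)| = 1 / sqrt(1 + (f/fc)^2)
f/fc = 370.71 / 23.6834 = 15.652736
|H| = 1 / sqrt(1 + 245.008144) = 0.0637566
|H|_dB = 20*log10(0.0637566) = -23.91 dB

fc = 23.6834 Hz; |H(370.71 Hz)| = -23.91 dB


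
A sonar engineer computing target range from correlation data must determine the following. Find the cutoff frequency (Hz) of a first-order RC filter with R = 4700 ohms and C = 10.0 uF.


Cutoff frequency of a first-order RC filter:
fc = 1 / (2 * pi * R * C)
C = 10.0 uF = 1e-05 F
fc = 1 / (2 * pi * 4700 * 1e-05)
   = 1 / 0.29530970943744
   = 3.386275 Hz

3.386275 Hz


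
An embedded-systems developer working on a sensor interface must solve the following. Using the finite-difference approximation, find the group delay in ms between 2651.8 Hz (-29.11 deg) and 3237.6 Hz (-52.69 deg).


Group delay from phase difference:
tau = -d(phi)/d(omega)
d(phi) = -23.58 deg = -0.411549 rad
d(omega) = 2*pi*(3237.6 - 2651.8) = 3680.69 rad/s
tau = -(-0.411549) / 3680.69
    = 0.1118 ms

0.1118 ms


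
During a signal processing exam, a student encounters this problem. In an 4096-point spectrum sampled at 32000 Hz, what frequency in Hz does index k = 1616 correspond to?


Frequency of DFT bin k:
f_k = k * fs / N
    = 1616 * 32000 / 4096
    = 51712000 / 4096
    = 12625.0 Hz

12625.0 Hz


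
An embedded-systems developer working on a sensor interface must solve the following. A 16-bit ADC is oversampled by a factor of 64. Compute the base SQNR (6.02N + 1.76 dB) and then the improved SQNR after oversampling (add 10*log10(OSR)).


Step 1 — baseline SQNR at Nyquist:
SQNR_base = 6.02*N + 1.76
          = 6.02*16 + 1.76
          = 98.08 dB

Step 2 — oversampling processing gain:
G = 10*log10(OSR) = 10*log10(64) = 18.06 dB

Step 3 — total:
SQNR_total = 98.08 + 18.06 = 116.14 dB

Base SQNR = 98.08 dB; oversampled SQNR = 116.14 dB


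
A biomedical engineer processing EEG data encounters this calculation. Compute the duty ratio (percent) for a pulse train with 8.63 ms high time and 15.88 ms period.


Duty cycle as a percentage:
DC = (t_on / T) * 100
   = (8.63 / 15.88) * 100
   = 0.543451 * 100
   = 54.35 %

54.35 %


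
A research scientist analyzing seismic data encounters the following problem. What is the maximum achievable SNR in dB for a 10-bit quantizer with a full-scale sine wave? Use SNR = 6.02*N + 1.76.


Theoretical SNR for a full-scale sinusoid:
SNR = 6.02 * N + 1.76
    = 6.02 * 10 + 1.76
    = 60.2 + 1.76
    = 61.96 dB

61.96 dB


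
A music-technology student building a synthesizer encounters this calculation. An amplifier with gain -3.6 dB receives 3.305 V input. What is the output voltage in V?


Output voltage from dB gain:
V_out = V_in * 10^(gain_dB / 20)
      = 3.305 * 10^(-3.6 / 20)
      = 3.305 * 0.660693
      = 2.1836 V

2.1836 V


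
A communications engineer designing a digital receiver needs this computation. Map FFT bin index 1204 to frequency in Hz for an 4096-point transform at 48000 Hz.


Frequency of DFT bin k:
f_k = k * fs / N
    = 1204 * 48000 / 4096
    = 57792000 / 4096
    = 14109.375 Hz

14109.375 Hz


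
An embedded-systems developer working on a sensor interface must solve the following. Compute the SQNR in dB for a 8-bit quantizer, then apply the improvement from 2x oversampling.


Step 1 — baseline SQNR at Nyquist:
SQNR_base = 6.02*N + 1.76
          = 6.02*8 + 1.76
          = 49.92 dB

Step 2 — oversampling processing gain:
G = 10*log10(OSR) = 10*log10(2) = 3.01 dB

Step 3 — total:
SQNR_total = 49.92 + 3.01 = 52.93 dB

Base SQNR = 49.92 dB; oversampled SQNR = 52.93 dB


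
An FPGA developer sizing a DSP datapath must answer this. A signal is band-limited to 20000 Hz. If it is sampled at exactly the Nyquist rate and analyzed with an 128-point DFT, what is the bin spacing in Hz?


Step 1 — Nyquist sampling rate:
fs = 2 * fmax = 2 * 20000 = 40000 Hz

Step 2 — DFT bin spacing:
df = fs / N = 40000 / 128 = 312.5 Hz

312.5 Hz


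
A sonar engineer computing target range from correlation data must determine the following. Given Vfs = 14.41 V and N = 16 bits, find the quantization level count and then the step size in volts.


Step 1 — number of quantization levels:
L = 2^N = 2^16 = 65536

Step 2 — LSB step size:
delta = Vfs / L
      = 14.41 / 65536
      = 0.00021988 V

Levels = 65536; step size = 0.00021988 V


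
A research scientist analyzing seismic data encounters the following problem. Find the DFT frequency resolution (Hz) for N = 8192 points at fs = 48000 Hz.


DFT frequency resolution:
df = fs / N
   = 48000 / 8192
   = 5.8594 Hz

5.8594 Hz


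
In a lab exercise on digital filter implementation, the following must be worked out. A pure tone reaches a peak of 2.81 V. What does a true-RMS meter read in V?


RMS voltage for a sinusoidal waveform:
V_rms = V_peak / sqrt(2)
      = 2.81 / 1.414214
      = 1.987 V

1.987 V


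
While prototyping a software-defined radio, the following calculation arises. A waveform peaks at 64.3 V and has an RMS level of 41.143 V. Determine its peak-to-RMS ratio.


Crest factor is the ratio of peak to RMS:
CF = V_peak / V_rms
   = 64.3 / 41.143
   = 1.5628

1.5628


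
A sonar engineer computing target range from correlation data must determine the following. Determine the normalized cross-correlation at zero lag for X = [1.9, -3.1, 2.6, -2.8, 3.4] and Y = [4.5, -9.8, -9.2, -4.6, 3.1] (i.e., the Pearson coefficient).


Pearson correlation coefficient (population):
r = cov(X,Y) / (std(X) * std(Y))
Mean X = 0.4, Mean Y = -3.2
Cov(X,Y) = 8.966
Std(X) = 2.777769, Std(Y) = 6.008328
r = 0.5372

0.5372


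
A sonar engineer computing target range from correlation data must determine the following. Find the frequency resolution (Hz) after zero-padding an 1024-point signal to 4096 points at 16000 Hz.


Frequency resolution after zero-padding:
N_padded = 1024 * 4 = 4096
df = fs / N_padded
   = 16000 / 4096
   = 3.9062 Hz

3.9062 Hz


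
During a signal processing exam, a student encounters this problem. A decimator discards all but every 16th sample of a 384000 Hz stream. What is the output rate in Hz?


Decimation reduces the sample rate:
fs_out = fs_in / M
       = 384000 / 16
       = 24000.0 Hz

24000.0 Hz


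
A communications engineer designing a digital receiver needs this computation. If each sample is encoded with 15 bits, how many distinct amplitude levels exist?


Number of quantization levels = 2^N
= 2^15
= 32768

32768


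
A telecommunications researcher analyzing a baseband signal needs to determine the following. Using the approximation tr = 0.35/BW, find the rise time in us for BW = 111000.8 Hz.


Rise time from bandwidth relationship:
tr = 0.35 / BW
   = 0.35 / 111000.8
   = 3.153130428e-06 s
   = 3.1531 us

3.1531 us


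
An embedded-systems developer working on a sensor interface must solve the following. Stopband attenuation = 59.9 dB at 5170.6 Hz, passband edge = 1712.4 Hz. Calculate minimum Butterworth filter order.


Butterworth filter order formula:
n = log10(10^(A/10) - 1) / (2 * log10(f_stop/f_pass))
10^(59.9/10) - 1 = 977236.221
f_stop/f_pass = 5170.6 / 1712.4 = 3.0195
n = 6.2404 -> ceil = 7

7


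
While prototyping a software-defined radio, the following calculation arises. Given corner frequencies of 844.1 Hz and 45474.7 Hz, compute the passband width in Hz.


Bandwidth is the difference of -3dB frequencies:
BW = f_high - f_low
   = 45474.7 - 844.1
   = 44630.6 Hz

44630.6 Hz


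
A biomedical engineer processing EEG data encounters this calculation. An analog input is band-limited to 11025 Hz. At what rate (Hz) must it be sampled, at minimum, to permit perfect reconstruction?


The Nyquist rate is twice the maximum frequency component.
fs_min = 2 * fmax
      = 2 * 11025
      = 22050 Hz

22050


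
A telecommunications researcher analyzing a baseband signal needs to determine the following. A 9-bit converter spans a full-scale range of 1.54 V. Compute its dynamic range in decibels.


Dynamic range from full-scale to LSB:
V_min = V_max / 2^bits = 1.54 / 2^9
DR = 20 * log10(V_max / V_min)
   = 20 * log10(2^9)
   = 20 * 9 * log10(2)
   = 54.19 dB

54.19 dB


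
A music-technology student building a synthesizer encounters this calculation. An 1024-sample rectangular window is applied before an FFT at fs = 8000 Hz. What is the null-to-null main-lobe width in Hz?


Main lobe width for a rectangular window:
Width = 2 * fs / N
      = 2 * 8000 / 1024
      = 16000 / 1024
      = 15.625 Hz

15.625 Hz


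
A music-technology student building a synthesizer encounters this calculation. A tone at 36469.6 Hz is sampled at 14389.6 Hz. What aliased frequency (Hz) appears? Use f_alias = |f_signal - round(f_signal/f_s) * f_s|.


Compute the nearest integer multiple of fs to the signal:
n = round(36469.6 / 14389.6) = 3
f_alias = |36469.6 - 3 * 14389.6|
        = |36469.6 - 43168.8|
        = 6699.2 Hz

6699.2


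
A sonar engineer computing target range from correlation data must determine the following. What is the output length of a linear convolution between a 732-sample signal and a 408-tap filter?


Linear convolution output length:
L = N + M - 1
  = 732 + 408 - 1
  = 1139 samples

1139


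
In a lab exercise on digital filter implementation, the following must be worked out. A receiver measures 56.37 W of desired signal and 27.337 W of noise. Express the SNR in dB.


SNR in decibels:
SNR = 10 * log10(Ps / Pn)
    = 10 * log10(56.37 / 27.337)
    = 10 * log10(2.062)
    = 10 * 0.3143
    = 3.14 dB

3.14 dB


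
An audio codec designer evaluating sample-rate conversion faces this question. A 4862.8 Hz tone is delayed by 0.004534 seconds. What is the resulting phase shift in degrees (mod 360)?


Phase shift from frequency and time delay:
phi = 360 * f * t_delay
    = 360 * 4862.8 * 0.004534
    = 7937.26 degrees
    mod 360 = 17.26 degrees

17.26 degrees


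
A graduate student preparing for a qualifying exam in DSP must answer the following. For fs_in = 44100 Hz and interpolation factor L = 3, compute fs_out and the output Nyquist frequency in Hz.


Step 1 — output sample rate after interpolation by L:
fs_out = L * fs_in = 3 * 44100 = 132300 Hz

Step 2 — Nyquist frequency of the output stream:
f_Nyq = fs_out / 2 = 132300 / 2 = 66150.0 Hz

fs_out = 132300 Hz; f_Nyquist = 66150.0 Hz


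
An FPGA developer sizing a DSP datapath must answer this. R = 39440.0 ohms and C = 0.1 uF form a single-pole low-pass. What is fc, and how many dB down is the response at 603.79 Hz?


Step 1 — cutoff frequency:
fc = 1 / (2*pi*R*C)
C = 0.1 uF = 1e-07 F
fc = 1 / (2*pi*39440.0*1e-07)
   = 40.3537 Hz

Step 2 — magnitude at f = 603.79 Hz:
|H(f)| = 1 / sqrt(1 + (f/fc)^2)
f/fc = 603.79 / 40.3537 = 14.962445
|H| = 1 / sqrt(1 + 223.87476) = 0.0666852
|H|_dB = 20*log10(0.0666852) = -23.52 dB

fc = 40.3537 Hz; |H(603.79 Hz)| = -23.52 dB


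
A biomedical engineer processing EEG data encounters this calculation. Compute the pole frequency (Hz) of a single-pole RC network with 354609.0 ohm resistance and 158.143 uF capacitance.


Cutoff frequency of a first-order RC filter:
fc = 1 / (2 * pi * R * C)
C = 158.143 uF = 0.000158143 F
fc = 1 / (2 * pi * 354609.0 * 0.000158143)
   = 1 / 352.35431584817
   = 0.002838 Hz

0.002838 Hz


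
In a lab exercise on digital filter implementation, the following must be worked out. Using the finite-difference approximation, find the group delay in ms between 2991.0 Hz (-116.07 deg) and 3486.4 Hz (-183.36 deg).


Group delay from phase difference:
tau = -d(phi)/d(omega)
d(phi) = -67.29 deg = -1.174432 rad
d(omega) = 2*pi*(3486.4 - 2991.0) = 3112.69 rad/s
tau = -(-1.174432) / 3112.69
    = 0.3773 ms

0.3773 ms


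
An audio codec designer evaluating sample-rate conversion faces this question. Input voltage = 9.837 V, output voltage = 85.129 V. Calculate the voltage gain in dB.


Voltage gain in dB:
G = 20 * log10(Vout / Vin)
  = 20 * log10(85.129 / 9.837)
  = 20 * log10(8.65396)
  = 20 * 0.937215
  = 18.74 dB

18.74 dB


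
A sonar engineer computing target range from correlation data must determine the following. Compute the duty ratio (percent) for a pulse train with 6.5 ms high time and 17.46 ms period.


Duty cycle as a percentage:
DC = (t_on / T) * 100
   = (6.5 / 17.46) * 100
   = 0.372279 * 100
   = 37.23 %

37.23 %


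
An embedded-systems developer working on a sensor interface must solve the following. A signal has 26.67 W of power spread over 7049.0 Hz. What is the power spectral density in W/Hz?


Power spectral density:
PSD = P / BW
    = 26.67 / 7049.0
    = 0.00378352 W/Hz

0.00378352 W/Hz


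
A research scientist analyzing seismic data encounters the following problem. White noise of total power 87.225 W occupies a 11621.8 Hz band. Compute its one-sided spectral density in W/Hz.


Power spectral density:
PSD = P / BW
    = 87.225 / 11621.8
    = 0.00750529 W/Hz

0.00750529 W/Hz


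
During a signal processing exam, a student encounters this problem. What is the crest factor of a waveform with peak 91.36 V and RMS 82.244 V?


Crest factor is the ratio of peak to RMS:
CF = V_peak / V_rms
   = 91.36 / 82.244
   = 1.1108

1.1108


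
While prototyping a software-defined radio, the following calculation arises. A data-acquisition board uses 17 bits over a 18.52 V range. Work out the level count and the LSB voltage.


Step 1 — number of quantization levels:
L = 2^N = 2^17 = 131072

Step 2 — LSB step size:
delta = Vfs / L
      = 18.52 / 131072
      = 0.0001413 V

Levels = 131072; step size = 0.0001413 V


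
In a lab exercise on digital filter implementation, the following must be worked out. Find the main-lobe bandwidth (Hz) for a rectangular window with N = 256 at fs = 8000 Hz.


Main lobe width for a rectangular window:
Width = 2 * fs / N
      = 2 * 8000 / 256
      = 16000 / 256
      = 62.5 Hz

62.5 Hz


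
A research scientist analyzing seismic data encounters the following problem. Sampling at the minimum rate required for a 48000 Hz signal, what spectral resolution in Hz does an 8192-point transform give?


Step 1 — Nyquist sampling rate:
fs = 2 * fmax = 2 * 48000 = 96000 Hz

Step 2 — DFT bin spacing:
df = fs / N = 96000 / 8192 = 11.7188 Hz

11.7188 Hz


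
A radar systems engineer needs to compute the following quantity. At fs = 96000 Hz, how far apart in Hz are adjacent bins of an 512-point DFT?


DFT frequency resolution:
df = fs / N
   = 96000 / 512
   = 187.5 Hz

187.5 Hz


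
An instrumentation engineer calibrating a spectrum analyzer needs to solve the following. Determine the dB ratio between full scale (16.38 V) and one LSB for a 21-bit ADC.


Dynamic range from full-scale to LSB:
V_min = V_max / 2^bits = 16.38 / 2^21
DR = 20 * log10(V_max / V_min)
   = 20 * log10(2^21)
   = 20 * 21 * log10(2)
   = 126.43 dB

126.43 dB


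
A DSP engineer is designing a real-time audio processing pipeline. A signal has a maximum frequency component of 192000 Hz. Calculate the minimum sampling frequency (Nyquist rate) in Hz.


The Nyquist rate is twice the maximum frequency component.
fs_min = 2 * fmax
      = 2 * 192000
      = 384000 Hz

384000


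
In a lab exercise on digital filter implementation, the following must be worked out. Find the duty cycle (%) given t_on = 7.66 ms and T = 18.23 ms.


Duty cycle as a percentage:
DC = (t_on / T) * 100
   = (7.66 / 18.23) * 100
   = 0.420187 * 100
   = 42.02 %

42.02 %


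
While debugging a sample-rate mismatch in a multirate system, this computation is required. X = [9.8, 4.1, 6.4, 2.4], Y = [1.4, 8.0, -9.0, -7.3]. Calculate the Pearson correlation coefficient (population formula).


Pearson correlation coefficient (population):
r = cov(X,Y) / (std(X) * std(Y))
Mean X = 5.675, Mean Y = -1.725
Cov(X,Y) = 2.639375
Std(X) = 2.772521, Std(Y) = 6.861988
r = 0.1387

0.1387


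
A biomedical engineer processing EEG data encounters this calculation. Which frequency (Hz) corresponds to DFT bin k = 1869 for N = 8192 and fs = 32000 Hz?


Frequency of DFT bin k:
f_k = k * fs / N
    = 1869 * 32000 / 8192
    = 59808000 / 8192
    = 7300.781 Hz

7300.781 Hz


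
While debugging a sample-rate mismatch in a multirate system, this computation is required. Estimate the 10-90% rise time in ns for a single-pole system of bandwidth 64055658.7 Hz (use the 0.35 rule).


Rise time from bandwidth relationship:
tr = 0.35 / BW
   = 0.35 / 64055658.7
   = 5.46399814e-09 s
   = 5.464 ns

5.464 ns


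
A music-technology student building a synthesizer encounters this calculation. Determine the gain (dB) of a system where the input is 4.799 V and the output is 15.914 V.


Voltage gain in dB:
G = 20 * log10(Vout / Vin)
  = 20 * log10(15.914 / 4.799)
  = 20 * log10(3.316108)
  = 20 * 0.520629
  = 10.41 dB

10.41 dB


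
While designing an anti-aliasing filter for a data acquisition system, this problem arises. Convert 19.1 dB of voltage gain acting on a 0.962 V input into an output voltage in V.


Output voltage from dB gain:
V_out = V_in * 10^(gain_dB / 20)
      = 0.962 * 10^(19.1 / 20)
      = 0.962 * 9.015711
      = 8.6731 V

8.6731 V


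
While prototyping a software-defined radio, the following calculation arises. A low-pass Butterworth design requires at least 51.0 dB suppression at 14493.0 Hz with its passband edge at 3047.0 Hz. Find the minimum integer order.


Butterworth filter order formula:
n = log10(10^(A/10) - 1) / (2 * log10(f_stop/f_pass))
10^(51.0/10) - 1 = 125891.5412
f_stop/f_pass = 14493.0 / 3047.0 = 4.7565
n = 3.765 -> ceil = 4

4


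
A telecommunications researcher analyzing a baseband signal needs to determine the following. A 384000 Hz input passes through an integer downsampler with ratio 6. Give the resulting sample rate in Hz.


Decimation reduces the sample rate:
fs_out = fs_in / M
       = 384000 / 6
       = 64000.0 Hz

64000.0 Hz


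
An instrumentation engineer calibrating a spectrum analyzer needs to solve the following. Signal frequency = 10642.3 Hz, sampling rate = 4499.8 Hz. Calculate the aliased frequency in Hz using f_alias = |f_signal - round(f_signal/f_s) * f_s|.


Compute the nearest integer multiple of fs to the signal:
n = round(10642.3 / 4499.8) = 2
f_alias = |10642.3 - 2 * 4499.8|
        = |10642.3 - 8999.6|
        = 1642.7 Hz

1642.7


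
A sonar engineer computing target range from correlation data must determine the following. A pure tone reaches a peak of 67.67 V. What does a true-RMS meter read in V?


RMS voltage for a sinusoidal waveform:
V_rms = V_peak / sqrt(2)
      = 67.67 / 1.414214
      = 47.85 V

47.85 V


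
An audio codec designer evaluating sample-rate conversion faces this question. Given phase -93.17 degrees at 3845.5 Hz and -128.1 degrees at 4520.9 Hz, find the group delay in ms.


Group delay from phase difference:
tau = -d(phi)/d(omega)
d(phi) = -34.93 deg = -0.609644 rad
d(omega) = 2*pi*(4520.9 - 3845.5) = 4243.6634 rad/s
tau = -(-0.609644) / 4243.6634
    = 0.1437 ms

0.1437 ms


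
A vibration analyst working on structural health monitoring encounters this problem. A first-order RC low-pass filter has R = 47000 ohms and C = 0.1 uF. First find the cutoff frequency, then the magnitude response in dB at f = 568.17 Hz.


Step 1 — cutoff frequency:
fc = 1 / (2*pi*R*C)
C = 0.1 uF = 1e-07 F
fc = 1 / (2*pi*47000*1e-07)
   = 33.8628 Hz

Step 2 — magnitude at f = 568.17 Hz:
|H(f)| = 1 / sqrt(1 + (f/fc)^2)
f/fc = 568.17 / 33.8628 = 16.778589
|H| = 1 / sqrt(1 + 281.521049) = 0.0594942
|H|_dB = 20*log10(0.0594942) = -24.51 dB

fc = 33.8628 Hz; |H(568.17 Hz)| = -24.51 dB


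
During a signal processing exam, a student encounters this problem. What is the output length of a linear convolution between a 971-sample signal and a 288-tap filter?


Linear convolution output length:
L = N + M - 1
  = 971 + 288 - 1
  = 1258 samples

1258


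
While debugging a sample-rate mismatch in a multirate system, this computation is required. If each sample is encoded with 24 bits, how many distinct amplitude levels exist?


Number of quantization levels = 2^N
= 2^24
= 16777216

16777216


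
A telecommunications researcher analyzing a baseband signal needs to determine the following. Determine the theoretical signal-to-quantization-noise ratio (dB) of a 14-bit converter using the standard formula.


Theoretical SNR for a full-scale sinusoid:
SNR = 6.02 * N + 1.76
    = 6.02 * 14 + 1.76
    = 84.28 + 1.76
    = 86.04 dB

86.04 dB


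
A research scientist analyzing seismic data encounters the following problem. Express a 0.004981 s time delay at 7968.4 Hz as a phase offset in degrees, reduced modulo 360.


Phase shift from frequency and time delay:
phi = 360 * f * t_delay
    = 360 * 7968.4 * 0.004981
    = 14288.62 degrees
    mod 360 = 248.62 degrees

248.62 degrees


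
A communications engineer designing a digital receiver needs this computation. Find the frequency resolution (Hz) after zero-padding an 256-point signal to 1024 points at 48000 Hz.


Frequency resolution after zero-padding:
N_padded = 256 * 4 = 1024
df = fs / N_padded
   = 48000 / 1024
   = 46.875 Hz

46.875 Hz


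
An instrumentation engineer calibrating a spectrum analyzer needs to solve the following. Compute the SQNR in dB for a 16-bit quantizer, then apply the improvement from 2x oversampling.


Step 1 — baseline SQNR at Nyquist:
SQNR_base = 6.02*N + 1.76
          = 6.02*16 + 1.76
          = 98.08 dB

Step 2 — oversampling processing gain:
G = 10*log10(OSR) = 10*log10(2) = 3.01 dB

Step 3 — total:
SQNR_total = 98.08 + 3.01 = 101.09 dB

Base SQNR = 98.08 dB; oversampled SQNR = 101.09 dB


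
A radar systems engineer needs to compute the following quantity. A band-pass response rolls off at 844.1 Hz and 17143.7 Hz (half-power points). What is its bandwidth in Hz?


Bandwidth is the difference of -3dB frequencies:
BW = f_high - f_low
   = 17143.7 - 844.1
   = 16299.6 Hz

16299.6 Hz


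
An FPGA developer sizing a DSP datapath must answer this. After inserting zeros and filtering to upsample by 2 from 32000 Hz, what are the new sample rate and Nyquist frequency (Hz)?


Step 1 — output sample rate after interpolation by L:
fs_out = L * fs_in = 2 * 32000 = 64000 Hz

Step 2 — Nyquist frequency of the output stream:
f_Nyq = fs_out / 2 = 64000 / 2 = 32000.0 Hz

fs_out = 64000 Hz; f_Nyquist = 32000.0 Hz


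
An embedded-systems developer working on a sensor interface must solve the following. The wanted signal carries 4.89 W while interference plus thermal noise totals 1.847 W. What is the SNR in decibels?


SNR in decibels:
SNR = 10 * log10(Ps / Pn)
    = 10 * log10(4.89 / 1.847)
    = 10 * log10(2.6475)
    = 10 * 0.4228
    = 4.23 dB

4.23 dB


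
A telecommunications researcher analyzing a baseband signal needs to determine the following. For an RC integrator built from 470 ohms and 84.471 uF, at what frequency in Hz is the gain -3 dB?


Cutoff frequency of a first-order RC filter:
fc = 1 / (2 * pi * R * C)
C = 84.471 uF = 8.4471e-05 F
fc = 1 / (2 * pi * 470 * 8.4471e-05)
   = 1 / 0.2494510646589
   = 4.008802 Hz

4.008802 Hz


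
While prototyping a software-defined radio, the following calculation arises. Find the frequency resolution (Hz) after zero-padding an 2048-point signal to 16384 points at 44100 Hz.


Frequency resolution after zero-padding:
N_padded = 2048 * 8 = 16384
df = fs / N_padded
   = 44100 / 16384
   = 2.6917 Hz

2.6917 Hz


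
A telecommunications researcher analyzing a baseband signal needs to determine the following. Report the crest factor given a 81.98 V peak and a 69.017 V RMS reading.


Crest factor is the ratio of peak to RMS:
CF = V_peak / V_rms
   = 81.98 / 69.017
   = 1.1878

1.1878


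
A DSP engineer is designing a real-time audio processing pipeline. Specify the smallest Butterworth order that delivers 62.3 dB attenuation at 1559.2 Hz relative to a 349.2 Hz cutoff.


Butterworth filter order formula:
n = log10(10^(A/10) - 1) / (2 * log10(f_stop/f_pass))
10^(62.3/10) - 1 = 1698242.6525
f_stop/f_pass = 1559.2 / 349.2 = 4.4651
n = 4.7936 -> ceil = 5

5


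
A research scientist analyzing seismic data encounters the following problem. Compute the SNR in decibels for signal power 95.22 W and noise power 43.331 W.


SNR in decibels:
SNR = 10 * log10(Ps / Pn)
    = 10 * log10(95.22 / 43.331)
    = 10 * log10(2.1975)
    = 10 * 0.3419
    = 3.42 dB

3.42 dB


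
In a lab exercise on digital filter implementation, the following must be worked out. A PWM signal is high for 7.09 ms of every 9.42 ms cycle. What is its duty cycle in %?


Duty cycle as a percentage:
DC = (t_on / T) * 100
   = (7.09 / 9.42) * 100
   = 0.752654 * 100
   = 75.27 %

75.27 %


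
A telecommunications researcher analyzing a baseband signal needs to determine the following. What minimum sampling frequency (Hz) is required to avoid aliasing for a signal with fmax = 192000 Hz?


The Nyquist rate is twice the maximum frequency component.
fs_min = 2 * fmax
      = 2 * 192000
      = 384000 Hz

384000


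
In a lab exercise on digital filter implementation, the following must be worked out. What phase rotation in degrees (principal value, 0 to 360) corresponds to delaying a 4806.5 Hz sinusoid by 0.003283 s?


Phase shift from frequency and time delay:
phi = 360 * f * t_delay
    = 360 * 4806.5 * 0.003283
    = 5680.71 degrees
    mod 360 = 280.71 degrees

280.71 degrees


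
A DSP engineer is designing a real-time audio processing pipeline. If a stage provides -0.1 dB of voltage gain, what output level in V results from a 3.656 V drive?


Output voltage from dB gain:
V_out = V_in * 10^(gain_dB / 20)
      = 3.656 * 10^(-0.1 / 20)
      = 3.656 * 0.988553
      = 3.6142 V

3.6142 V


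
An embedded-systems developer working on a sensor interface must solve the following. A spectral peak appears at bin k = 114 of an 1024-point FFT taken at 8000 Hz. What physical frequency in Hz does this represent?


Frequency of DFT bin k:
f_k = k * fs / N
    = 114 * 8000 / 1024
    = 912000 / 1024
    = 890.625 Hz

890.625 Hz


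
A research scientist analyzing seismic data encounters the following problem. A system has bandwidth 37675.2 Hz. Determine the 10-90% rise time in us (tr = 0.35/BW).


Rise time from bandwidth relationship:
tr = 0.35 / BW
   = 0.35 / 37675.2
   = 9.289930777e-06 s
   = 9.2899 us

9.2899 us


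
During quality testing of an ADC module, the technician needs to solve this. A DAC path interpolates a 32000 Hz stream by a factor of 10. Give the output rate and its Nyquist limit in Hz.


Step 1 — output sample rate after interpolation by L:
fs_out = L * fs_in = 10 * 32000 = 320000 Hz

Step 2 — Nyquist frequency of the output stream:
f_Nyq = fs_out / 2 = 320000 / 2 = 160000.0 Hz

fs_out = 320000 Hz; f_Nyquist = 160000.0 Hz


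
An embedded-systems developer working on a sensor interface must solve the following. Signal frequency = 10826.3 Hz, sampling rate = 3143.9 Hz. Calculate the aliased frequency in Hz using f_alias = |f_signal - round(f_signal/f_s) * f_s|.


Compute the nearest integer multiple of fs to the signal:
n = round(10826.3 / 3143.9) = 3
f_alias = |10826.3 - 3 * 3143.9|
        = |10826.3 - 9431.7|
        = 1394.6 Hz

1394.6


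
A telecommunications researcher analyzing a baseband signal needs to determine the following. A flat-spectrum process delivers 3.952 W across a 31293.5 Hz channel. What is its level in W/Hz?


Power spectral density:
PSD = P / BW
    = 3.952 / 31293.5
    = 0.00012629 W/Hz

0.00012629 W/Hz


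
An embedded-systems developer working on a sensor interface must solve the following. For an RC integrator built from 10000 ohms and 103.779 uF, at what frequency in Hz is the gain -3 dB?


Cutoff frequency of a first-order RC filter:
fc = 1 / (2 * pi * R * C)
C = 103.779 uF = 0.000103779 F
fc = 1 / (2 * pi * 10000 * 0.000103779)
   = 1 / 6.5206268799379
   = 0.153359 Hz

0.153359 Hz


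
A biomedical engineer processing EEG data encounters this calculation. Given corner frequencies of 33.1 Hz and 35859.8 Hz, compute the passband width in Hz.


Bandwidth is the difference of -3dB frequencies:
BW = f_high - f_low
   = 35859.8 - 33.1
   = 35826.7 Hz

35826.7 Hz


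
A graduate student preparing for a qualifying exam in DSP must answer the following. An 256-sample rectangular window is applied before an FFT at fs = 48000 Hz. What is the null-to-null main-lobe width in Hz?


Main lobe width for a rectangular window:
Width = 2 * fs / N
      = 2 * 48000 / 256
      = 96000 / 256
      = 375.0 Hz

375.0 Hz


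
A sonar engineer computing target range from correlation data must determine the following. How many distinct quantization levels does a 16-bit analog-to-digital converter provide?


Number of quantization levels = 2^N
= 2^16
= 65536

65536


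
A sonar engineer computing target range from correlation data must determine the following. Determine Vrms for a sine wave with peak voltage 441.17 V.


RMS voltage for a sinusoidal waveform:
V_rms = V_peak / sqrt(2)
      = 441.17 / 1.414214
      = 311.954 V

311.954 V
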